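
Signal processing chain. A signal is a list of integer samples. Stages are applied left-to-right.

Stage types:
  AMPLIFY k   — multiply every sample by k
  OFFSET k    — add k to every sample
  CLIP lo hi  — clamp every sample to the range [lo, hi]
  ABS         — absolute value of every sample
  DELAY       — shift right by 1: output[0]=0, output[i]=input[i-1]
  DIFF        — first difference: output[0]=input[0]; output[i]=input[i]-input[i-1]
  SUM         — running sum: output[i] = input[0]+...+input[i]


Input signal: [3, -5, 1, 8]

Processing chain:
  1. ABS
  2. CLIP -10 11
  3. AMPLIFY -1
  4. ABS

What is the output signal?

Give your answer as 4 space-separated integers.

Input: [3, -5, 1, 8]
Stage 1 (ABS): |3|=3, |-5|=5, |1|=1, |8|=8 -> [3, 5, 1, 8]
Stage 2 (CLIP -10 11): clip(3,-10,11)=3, clip(5,-10,11)=5, clip(1,-10,11)=1, clip(8,-10,11)=8 -> [3, 5, 1, 8]
Stage 3 (AMPLIFY -1): 3*-1=-3, 5*-1=-5, 1*-1=-1, 8*-1=-8 -> [-3, -5, -1, -8]
Stage 4 (ABS): |-3|=3, |-5|=5, |-1|=1, |-8|=8 -> [3, 5, 1, 8]

Answer: 3 5 1 8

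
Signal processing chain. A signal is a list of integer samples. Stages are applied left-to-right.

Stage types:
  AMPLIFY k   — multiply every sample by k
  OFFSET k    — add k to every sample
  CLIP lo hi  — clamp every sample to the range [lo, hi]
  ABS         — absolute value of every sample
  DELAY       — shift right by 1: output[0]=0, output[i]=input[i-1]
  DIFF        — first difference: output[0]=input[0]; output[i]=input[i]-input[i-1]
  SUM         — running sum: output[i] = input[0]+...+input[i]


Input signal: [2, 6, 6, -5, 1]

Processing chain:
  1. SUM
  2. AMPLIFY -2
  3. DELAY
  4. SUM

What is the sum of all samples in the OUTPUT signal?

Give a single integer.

Input: [2, 6, 6, -5, 1]
Stage 1 (SUM): sum[0..0]=2, sum[0..1]=8, sum[0..2]=14, sum[0..3]=9, sum[0..4]=10 -> [2, 8, 14, 9, 10]
Stage 2 (AMPLIFY -2): 2*-2=-4, 8*-2=-16, 14*-2=-28, 9*-2=-18, 10*-2=-20 -> [-4, -16, -28, -18, -20]
Stage 3 (DELAY): [0, -4, -16, -28, -18] = [0, -4, -16, -28, -18] -> [0, -4, -16, -28, -18]
Stage 4 (SUM): sum[0..0]=0, sum[0..1]=-4, sum[0..2]=-20, sum[0..3]=-48, sum[0..4]=-66 -> [0, -4, -20, -48, -66]
Output sum: -138

Answer: -138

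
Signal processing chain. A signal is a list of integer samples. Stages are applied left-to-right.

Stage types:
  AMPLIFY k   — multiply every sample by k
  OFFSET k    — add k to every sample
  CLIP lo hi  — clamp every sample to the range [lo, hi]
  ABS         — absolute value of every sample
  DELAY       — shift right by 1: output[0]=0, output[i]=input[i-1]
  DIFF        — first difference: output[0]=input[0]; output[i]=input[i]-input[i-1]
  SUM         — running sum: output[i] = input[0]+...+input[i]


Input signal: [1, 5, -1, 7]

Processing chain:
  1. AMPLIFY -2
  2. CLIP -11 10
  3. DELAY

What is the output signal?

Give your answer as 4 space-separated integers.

Answer: 0 -2 -10 2

Derivation:
Input: [1, 5, -1, 7]
Stage 1 (AMPLIFY -2): 1*-2=-2, 5*-2=-10, -1*-2=2, 7*-2=-14 -> [-2, -10, 2, -14]
Stage 2 (CLIP -11 10): clip(-2,-11,10)=-2, clip(-10,-11,10)=-10, clip(2,-11,10)=2, clip(-14,-11,10)=-11 -> [-2, -10, 2, -11]
Stage 3 (DELAY): [0, -2, -10, 2] = [0, -2, -10, 2] -> [0, -2, -10, 2]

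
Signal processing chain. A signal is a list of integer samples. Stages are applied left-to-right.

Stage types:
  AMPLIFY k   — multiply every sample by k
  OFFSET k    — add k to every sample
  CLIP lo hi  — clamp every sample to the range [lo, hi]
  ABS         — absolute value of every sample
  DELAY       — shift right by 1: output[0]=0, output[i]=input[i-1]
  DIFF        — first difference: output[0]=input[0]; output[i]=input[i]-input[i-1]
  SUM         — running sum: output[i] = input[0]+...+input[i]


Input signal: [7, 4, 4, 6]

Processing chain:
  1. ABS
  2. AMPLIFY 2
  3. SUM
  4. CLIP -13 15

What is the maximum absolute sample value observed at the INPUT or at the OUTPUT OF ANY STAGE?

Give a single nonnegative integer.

Answer: 42

Derivation:
Input: [7, 4, 4, 6] (max |s|=7)
Stage 1 (ABS): |7|=7, |4|=4, |4|=4, |6|=6 -> [7, 4, 4, 6] (max |s|=7)
Stage 2 (AMPLIFY 2): 7*2=14, 4*2=8, 4*2=8, 6*2=12 -> [14, 8, 8, 12] (max |s|=14)
Stage 3 (SUM): sum[0..0]=14, sum[0..1]=22, sum[0..2]=30, sum[0..3]=42 -> [14, 22, 30, 42] (max |s|=42)
Stage 4 (CLIP -13 15): clip(14,-13,15)=14, clip(22,-13,15)=15, clip(30,-13,15)=15, clip(42,-13,15)=15 -> [14, 15, 15, 15] (max |s|=15)
Overall max amplitude: 42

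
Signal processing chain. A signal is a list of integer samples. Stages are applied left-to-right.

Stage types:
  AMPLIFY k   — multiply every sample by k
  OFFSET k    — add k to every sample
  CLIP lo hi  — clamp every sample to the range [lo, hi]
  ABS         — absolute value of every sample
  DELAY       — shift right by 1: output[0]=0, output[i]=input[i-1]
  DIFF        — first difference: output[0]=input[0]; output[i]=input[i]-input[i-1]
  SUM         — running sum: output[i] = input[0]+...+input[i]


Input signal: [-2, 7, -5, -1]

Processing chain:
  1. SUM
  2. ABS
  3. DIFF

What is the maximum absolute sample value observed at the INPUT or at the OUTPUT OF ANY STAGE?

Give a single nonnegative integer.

Answer: 7

Derivation:
Input: [-2, 7, -5, -1] (max |s|=7)
Stage 1 (SUM): sum[0..0]=-2, sum[0..1]=5, sum[0..2]=0, sum[0..3]=-1 -> [-2, 5, 0, -1] (max |s|=5)
Stage 2 (ABS): |-2|=2, |5|=5, |0|=0, |-1|=1 -> [2, 5, 0, 1] (max |s|=5)
Stage 3 (DIFF): s[0]=2, 5-2=3, 0-5=-5, 1-0=1 -> [2, 3, -5, 1] (max |s|=5)
Overall max amplitude: 7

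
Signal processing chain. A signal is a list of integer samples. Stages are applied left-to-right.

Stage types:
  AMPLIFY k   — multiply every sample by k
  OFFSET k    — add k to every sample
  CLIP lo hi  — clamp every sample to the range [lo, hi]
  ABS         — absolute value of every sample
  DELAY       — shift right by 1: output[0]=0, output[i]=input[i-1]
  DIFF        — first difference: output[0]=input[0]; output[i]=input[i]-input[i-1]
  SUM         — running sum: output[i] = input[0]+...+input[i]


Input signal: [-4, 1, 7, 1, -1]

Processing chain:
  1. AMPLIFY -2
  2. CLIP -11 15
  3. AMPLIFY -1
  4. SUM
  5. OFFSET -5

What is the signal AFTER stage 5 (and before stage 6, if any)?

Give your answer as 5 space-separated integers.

Input: [-4, 1, 7, 1, -1]
Stage 1 (AMPLIFY -2): -4*-2=8, 1*-2=-2, 7*-2=-14, 1*-2=-2, -1*-2=2 -> [8, -2, -14, -2, 2]
Stage 2 (CLIP -11 15): clip(8,-11,15)=8, clip(-2,-11,15)=-2, clip(-14,-11,15)=-11, clip(-2,-11,15)=-2, clip(2,-11,15)=2 -> [8, -2, -11, -2, 2]
Stage 3 (AMPLIFY -1): 8*-1=-8, -2*-1=2, -11*-1=11, -2*-1=2, 2*-1=-2 -> [-8, 2, 11, 2, -2]
Stage 4 (SUM): sum[0..0]=-8, sum[0..1]=-6, sum[0..2]=5, sum[0..3]=7, sum[0..4]=5 -> [-8, -6, 5, 7, 5]
Stage 5 (OFFSET -5): -8+-5=-13, -6+-5=-11, 5+-5=0, 7+-5=2, 5+-5=0 -> [-13, -11, 0, 2, 0]

Answer: -13 -11 0 2 0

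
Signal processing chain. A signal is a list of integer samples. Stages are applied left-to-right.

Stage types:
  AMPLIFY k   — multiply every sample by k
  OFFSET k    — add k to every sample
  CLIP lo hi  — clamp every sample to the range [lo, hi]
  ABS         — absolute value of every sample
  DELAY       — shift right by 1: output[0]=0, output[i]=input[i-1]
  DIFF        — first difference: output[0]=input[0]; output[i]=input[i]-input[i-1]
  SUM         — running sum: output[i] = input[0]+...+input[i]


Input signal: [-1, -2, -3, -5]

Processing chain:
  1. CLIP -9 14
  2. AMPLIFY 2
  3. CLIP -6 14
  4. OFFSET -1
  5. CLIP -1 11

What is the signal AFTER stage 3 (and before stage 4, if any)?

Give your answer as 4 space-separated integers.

Input: [-1, -2, -3, -5]
Stage 1 (CLIP -9 14): clip(-1,-9,14)=-1, clip(-2,-9,14)=-2, clip(-3,-9,14)=-3, clip(-5,-9,14)=-5 -> [-1, -2, -3, -5]
Stage 2 (AMPLIFY 2): -1*2=-2, -2*2=-4, -3*2=-6, -5*2=-10 -> [-2, -4, -6, -10]
Stage 3 (CLIP -6 14): clip(-2,-6,14)=-2, clip(-4,-6,14)=-4, clip(-6,-6,14)=-6, clip(-10,-6,14)=-6 -> [-2, -4, -6, -6]

Answer: -2 -4 -6 -6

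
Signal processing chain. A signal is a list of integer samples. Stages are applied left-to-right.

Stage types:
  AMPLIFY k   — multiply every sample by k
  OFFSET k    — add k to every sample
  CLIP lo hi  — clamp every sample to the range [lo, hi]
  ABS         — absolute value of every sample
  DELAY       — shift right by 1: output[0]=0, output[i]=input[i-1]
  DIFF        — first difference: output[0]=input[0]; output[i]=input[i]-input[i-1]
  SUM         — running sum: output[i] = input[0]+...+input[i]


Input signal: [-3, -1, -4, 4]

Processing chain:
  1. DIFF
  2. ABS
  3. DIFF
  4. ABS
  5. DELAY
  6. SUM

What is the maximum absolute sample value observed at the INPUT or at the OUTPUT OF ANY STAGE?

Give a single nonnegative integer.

Answer: 8

Derivation:
Input: [-3, -1, -4, 4] (max |s|=4)
Stage 1 (DIFF): s[0]=-3, -1--3=2, -4--1=-3, 4--4=8 -> [-3, 2, -3, 8] (max |s|=8)
Stage 2 (ABS): |-3|=3, |2|=2, |-3|=3, |8|=8 -> [3, 2, 3, 8] (max |s|=8)
Stage 3 (DIFF): s[0]=3, 2-3=-1, 3-2=1, 8-3=5 -> [3, -1, 1, 5] (max |s|=5)
Stage 4 (ABS): |3|=3, |-1|=1, |1|=1, |5|=5 -> [3, 1, 1, 5] (max |s|=5)
Stage 5 (DELAY): [0, 3, 1, 1] = [0, 3, 1, 1] -> [0, 3, 1, 1] (max |s|=3)
Stage 6 (SUM): sum[0..0]=0, sum[0..1]=3, sum[0..2]=4, sum[0..3]=5 -> [0, 3, 4, 5] (max |s|=5)
Overall max amplitude: 8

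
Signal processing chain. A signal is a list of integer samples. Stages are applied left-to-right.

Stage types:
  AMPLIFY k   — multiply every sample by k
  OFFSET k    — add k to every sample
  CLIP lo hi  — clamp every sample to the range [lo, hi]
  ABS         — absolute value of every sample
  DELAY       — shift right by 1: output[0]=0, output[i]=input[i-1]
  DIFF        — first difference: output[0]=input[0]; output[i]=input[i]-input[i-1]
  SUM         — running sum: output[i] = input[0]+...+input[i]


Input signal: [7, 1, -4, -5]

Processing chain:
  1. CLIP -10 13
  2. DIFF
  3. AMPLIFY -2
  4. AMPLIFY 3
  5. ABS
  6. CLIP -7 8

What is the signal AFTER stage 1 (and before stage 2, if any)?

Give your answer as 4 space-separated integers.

Input: [7, 1, -4, -5]
Stage 1 (CLIP -10 13): clip(7,-10,13)=7, clip(1,-10,13)=1, clip(-4,-10,13)=-4, clip(-5,-10,13)=-5 -> [7, 1, -4, -5]

Answer: 7 1 -4 -5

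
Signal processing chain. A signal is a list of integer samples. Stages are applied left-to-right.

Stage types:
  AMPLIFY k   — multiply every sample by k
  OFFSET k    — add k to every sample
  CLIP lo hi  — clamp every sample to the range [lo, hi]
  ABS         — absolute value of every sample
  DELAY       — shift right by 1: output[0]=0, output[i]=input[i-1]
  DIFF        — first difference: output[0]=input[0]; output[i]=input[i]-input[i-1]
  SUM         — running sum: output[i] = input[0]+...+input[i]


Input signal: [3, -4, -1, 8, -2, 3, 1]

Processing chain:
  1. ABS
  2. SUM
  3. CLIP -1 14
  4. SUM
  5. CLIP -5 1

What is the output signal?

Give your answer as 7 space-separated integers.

Answer: 1 1 1 1 1 1 1

Derivation:
Input: [3, -4, -1, 8, -2, 3, 1]
Stage 1 (ABS): |3|=3, |-4|=4, |-1|=1, |8|=8, |-2|=2, |3|=3, |1|=1 -> [3, 4, 1, 8, 2, 3, 1]
Stage 2 (SUM): sum[0..0]=3, sum[0..1]=7, sum[0..2]=8, sum[0..3]=16, sum[0..4]=18, sum[0..5]=21, sum[0..6]=22 -> [3, 7, 8, 16, 18, 21, 22]
Stage 3 (CLIP -1 14): clip(3,-1,14)=3, clip(7,-1,14)=7, clip(8,-1,14)=8, clip(16,-1,14)=14, clip(18,-1,14)=14, clip(21,-1,14)=14, clip(22,-1,14)=14 -> [3, 7, 8, 14, 14, 14, 14]
Stage 4 (SUM): sum[0..0]=3, sum[0..1]=10, sum[0..2]=18, sum[0..3]=32, sum[0..4]=46, sum[0..5]=60, sum[0..6]=74 -> [3, 10, 18, 32, 46, 60, 74]
Stage 5 (CLIP -5 1): clip(3,-5,1)=1, clip(10,-5,1)=1, clip(18,-5,1)=1, clip(32,-5,1)=1, clip(46,-5,1)=1, clip(60,-5,1)=1, clip(74,-5,1)=1 -> [1, 1, 1, 1, 1, 1, 1]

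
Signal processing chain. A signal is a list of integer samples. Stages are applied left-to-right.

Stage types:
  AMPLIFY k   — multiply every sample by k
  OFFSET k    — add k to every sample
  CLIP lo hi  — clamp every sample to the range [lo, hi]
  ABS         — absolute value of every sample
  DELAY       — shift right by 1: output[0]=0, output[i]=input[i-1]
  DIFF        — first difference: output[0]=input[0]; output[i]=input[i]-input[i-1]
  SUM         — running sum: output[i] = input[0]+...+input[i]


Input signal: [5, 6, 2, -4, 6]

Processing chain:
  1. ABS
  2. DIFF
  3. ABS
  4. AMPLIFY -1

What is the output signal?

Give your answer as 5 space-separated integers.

Answer: -5 -1 -4 -2 -2

Derivation:
Input: [5, 6, 2, -4, 6]
Stage 1 (ABS): |5|=5, |6|=6, |2|=2, |-4|=4, |6|=6 -> [5, 6, 2, 4, 6]
Stage 2 (DIFF): s[0]=5, 6-5=1, 2-6=-4, 4-2=2, 6-4=2 -> [5, 1, -4, 2, 2]
Stage 3 (ABS): |5|=5, |1|=1, |-4|=4, |2|=2, |2|=2 -> [5, 1, 4, 2, 2]
Stage 4 (AMPLIFY -1): 5*-1=-5, 1*-1=-1, 4*-1=-4, 2*-1=-2, 2*-1=-2 -> [-5, -1, -4, -2, -2]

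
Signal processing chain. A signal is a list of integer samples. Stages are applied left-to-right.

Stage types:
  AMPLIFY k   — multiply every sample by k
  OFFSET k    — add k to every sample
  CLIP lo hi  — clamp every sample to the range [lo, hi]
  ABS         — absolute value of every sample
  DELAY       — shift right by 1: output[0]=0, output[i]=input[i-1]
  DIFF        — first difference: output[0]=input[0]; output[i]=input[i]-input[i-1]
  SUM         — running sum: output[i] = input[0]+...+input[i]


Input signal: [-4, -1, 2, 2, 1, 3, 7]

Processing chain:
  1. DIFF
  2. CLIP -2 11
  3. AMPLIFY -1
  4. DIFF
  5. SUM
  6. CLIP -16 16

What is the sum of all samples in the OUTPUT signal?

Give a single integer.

Answer: -9

Derivation:
Input: [-4, -1, 2, 2, 1, 3, 7]
Stage 1 (DIFF): s[0]=-4, -1--4=3, 2--1=3, 2-2=0, 1-2=-1, 3-1=2, 7-3=4 -> [-4, 3, 3, 0, -1, 2, 4]
Stage 2 (CLIP -2 11): clip(-4,-2,11)=-2, clip(3,-2,11)=3, clip(3,-2,11)=3, clip(0,-2,11)=0, clip(-1,-2,11)=-1, clip(2,-2,11)=2, clip(4,-2,11)=4 -> [-2, 3, 3, 0, -1, 2, 4]
Stage 3 (AMPLIFY -1): -2*-1=2, 3*-1=-3, 3*-1=-3, 0*-1=0, -1*-1=1, 2*-1=-2, 4*-1=-4 -> [2, -3, -3, 0, 1, -2, -4]
Stage 4 (DIFF): s[0]=2, -3-2=-5, -3--3=0, 0--3=3, 1-0=1, -2-1=-3, -4--2=-2 -> [2, -5, 0, 3, 1, -3, -2]
Stage 5 (SUM): sum[0..0]=2, sum[0..1]=-3, sum[0..2]=-3, sum[0..3]=0, sum[0..4]=1, sum[0..5]=-2, sum[0..6]=-4 -> [2, -3, -3, 0, 1, -2, -4]
Stage 6 (CLIP -16 16): clip(2,-16,16)=2, clip(-3,-16,16)=-3, clip(-3,-16,16)=-3, clip(0,-16,16)=0, clip(1,-16,16)=1, clip(-2,-16,16)=-2, clip(-4,-16,16)=-4 -> [2, -3, -3, 0, 1, -2, -4]
Output sum: -9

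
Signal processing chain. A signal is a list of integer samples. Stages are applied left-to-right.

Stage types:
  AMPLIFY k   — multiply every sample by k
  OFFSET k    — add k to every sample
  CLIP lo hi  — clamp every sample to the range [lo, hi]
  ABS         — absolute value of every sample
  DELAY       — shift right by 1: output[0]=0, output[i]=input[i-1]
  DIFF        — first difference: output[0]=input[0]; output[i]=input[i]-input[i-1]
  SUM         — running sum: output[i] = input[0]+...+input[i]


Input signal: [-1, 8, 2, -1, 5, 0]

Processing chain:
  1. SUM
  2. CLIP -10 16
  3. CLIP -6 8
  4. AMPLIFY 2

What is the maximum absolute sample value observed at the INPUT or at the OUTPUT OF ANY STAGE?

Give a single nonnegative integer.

Input: [-1, 8, 2, -1, 5, 0] (max |s|=8)
Stage 1 (SUM): sum[0..0]=-1, sum[0..1]=7, sum[0..2]=9, sum[0..3]=8, sum[0..4]=13, sum[0..5]=13 -> [-1, 7, 9, 8, 13, 13] (max |s|=13)
Stage 2 (CLIP -10 16): clip(-1,-10,16)=-1, clip(7,-10,16)=7, clip(9,-10,16)=9, clip(8,-10,16)=8, clip(13,-10,16)=13, clip(13,-10,16)=13 -> [-1, 7, 9, 8, 13, 13] (max |s|=13)
Stage 3 (CLIP -6 8): clip(-1,-6,8)=-1, clip(7,-6,8)=7, clip(9,-6,8)=8, clip(8,-6,8)=8, clip(13,-6,8)=8, clip(13,-6,8)=8 -> [-1, 7, 8, 8, 8, 8] (max |s|=8)
Stage 4 (AMPLIFY 2): -1*2=-2, 7*2=14, 8*2=16, 8*2=16, 8*2=16, 8*2=16 -> [-2, 14, 16, 16, 16, 16] (max |s|=16)
Overall max amplitude: 16

Answer: 16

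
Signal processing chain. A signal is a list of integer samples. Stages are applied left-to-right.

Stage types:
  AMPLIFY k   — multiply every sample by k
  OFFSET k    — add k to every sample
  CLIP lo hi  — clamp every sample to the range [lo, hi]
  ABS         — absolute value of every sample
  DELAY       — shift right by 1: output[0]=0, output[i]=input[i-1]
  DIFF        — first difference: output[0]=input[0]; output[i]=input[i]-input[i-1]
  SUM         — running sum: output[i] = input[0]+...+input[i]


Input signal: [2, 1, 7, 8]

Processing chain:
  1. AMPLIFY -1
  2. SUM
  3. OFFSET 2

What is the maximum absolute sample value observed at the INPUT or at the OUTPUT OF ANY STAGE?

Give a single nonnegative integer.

Answer: 18

Derivation:
Input: [2, 1, 7, 8] (max |s|=8)
Stage 1 (AMPLIFY -1): 2*-1=-2, 1*-1=-1, 7*-1=-7, 8*-1=-8 -> [-2, -1, -7, -8] (max |s|=8)
Stage 2 (SUM): sum[0..0]=-2, sum[0..1]=-3, sum[0..2]=-10, sum[0..3]=-18 -> [-2, -3, -10, -18] (max |s|=18)
Stage 3 (OFFSET 2): -2+2=0, -3+2=-1, -10+2=-8, -18+2=-16 -> [0, -1, -8, -16] (max |s|=16)
Overall max amplitude: 18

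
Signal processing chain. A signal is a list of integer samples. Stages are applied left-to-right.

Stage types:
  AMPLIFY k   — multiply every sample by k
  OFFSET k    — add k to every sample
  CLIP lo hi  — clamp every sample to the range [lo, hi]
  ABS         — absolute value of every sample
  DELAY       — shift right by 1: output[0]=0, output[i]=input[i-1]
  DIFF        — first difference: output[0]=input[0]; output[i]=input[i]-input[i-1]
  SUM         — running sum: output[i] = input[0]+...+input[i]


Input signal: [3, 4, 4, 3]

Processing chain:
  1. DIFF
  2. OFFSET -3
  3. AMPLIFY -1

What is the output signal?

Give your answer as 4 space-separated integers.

Input: [3, 4, 4, 3]
Stage 1 (DIFF): s[0]=3, 4-3=1, 4-4=0, 3-4=-1 -> [3, 1, 0, -1]
Stage 2 (OFFSET -3): 3+-3=0, 1+-3=-2, 0+-3=-3, -1+-3=-4 -> [0, -2, -3, -4]
Stage 3 (AMPLIFY -1): 0*-1=0, -2*-1=2, -3*-1=3, -4*-1=4 -> [0, 2, 3, 4]

Answer: 0 2 3 4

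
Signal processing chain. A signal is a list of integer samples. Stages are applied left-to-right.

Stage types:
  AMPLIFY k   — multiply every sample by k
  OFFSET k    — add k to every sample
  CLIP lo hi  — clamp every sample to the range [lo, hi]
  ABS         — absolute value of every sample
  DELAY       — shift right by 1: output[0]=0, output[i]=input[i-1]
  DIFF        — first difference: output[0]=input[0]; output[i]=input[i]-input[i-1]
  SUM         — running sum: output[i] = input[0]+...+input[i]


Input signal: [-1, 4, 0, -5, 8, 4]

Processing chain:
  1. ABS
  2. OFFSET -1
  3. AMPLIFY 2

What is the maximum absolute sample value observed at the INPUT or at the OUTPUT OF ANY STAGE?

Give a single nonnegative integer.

Answer: 14

Derivation:
Input: [-1, 4, 0, -5, 8, 4] (max |s|=8)
Stage 1 (ABS): |-1|=1, |4|=4, |0|=0, |-5|=5, |8|=8, |4|=4 -> [1, 4, 0, 5, 8, 4] (max |s|=8)
Stage 2 (OFFSET -1): 1+-1=0, 4+-1=3, 0+-1=-1, 5+-1=4, 8+-1=7, 4+-1=3 -> [0, 3, -1, 4, 7, 3] (max |s|=7)
Stage 3 (AMPLIFY 2): 0*2=0, 3*2=6, -1*2=-2, 4*2=8, 7*2=14, 3*2=6 -> [0, 6, -2, 8, 14, 6] (max |s|=14)
Overall max amplitude: 14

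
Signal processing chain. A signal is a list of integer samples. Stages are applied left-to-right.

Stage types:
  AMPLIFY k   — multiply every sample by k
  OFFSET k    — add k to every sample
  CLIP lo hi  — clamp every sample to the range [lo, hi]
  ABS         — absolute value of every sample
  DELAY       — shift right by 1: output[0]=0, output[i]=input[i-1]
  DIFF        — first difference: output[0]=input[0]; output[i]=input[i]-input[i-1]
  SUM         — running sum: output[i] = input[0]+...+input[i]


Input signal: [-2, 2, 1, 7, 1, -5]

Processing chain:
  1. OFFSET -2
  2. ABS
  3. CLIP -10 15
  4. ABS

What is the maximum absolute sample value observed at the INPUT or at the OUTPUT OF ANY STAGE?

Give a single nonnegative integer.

Input: [-2, 2, 1, 7, 1, -5] (max |s|=7)
Stage 1 (OFFSET -2): -2+-2=-4, 2+-2=0, 1+-2=-1, 7+-2=5, 1+-2=-1, -5+-2=-7 -> [-4, 0, -1, 5, -1, -7] (max |s|=7)
Stage 2 (ABS): |-4|=4, |0|=0, |-1|=1, |5|=5, |-1|=1, |-7|=7 -> [4, 0, 1, 5, 1, 7] (max |s|=7)
Stage 3 (CLIP -10 15): clip(4,-10,15)=4, clip(0,-10,15)=0, clip(1,-10,15)=1, clip(5,-10,15)=5, clip(1,-10,15)=1, clip(7,-10,15)=7 -> [4, 0, 1, 5, 1, 7] (max |s|=7)
Stage 4 (ABS): |4|=4, |0|=0, |1|=1, |5|=5, |1|=1, |7|=7 -> [4, 0, 1, 5, 1, 7] (max |s|=7)
Overall max amplitude: 7

Answer: 7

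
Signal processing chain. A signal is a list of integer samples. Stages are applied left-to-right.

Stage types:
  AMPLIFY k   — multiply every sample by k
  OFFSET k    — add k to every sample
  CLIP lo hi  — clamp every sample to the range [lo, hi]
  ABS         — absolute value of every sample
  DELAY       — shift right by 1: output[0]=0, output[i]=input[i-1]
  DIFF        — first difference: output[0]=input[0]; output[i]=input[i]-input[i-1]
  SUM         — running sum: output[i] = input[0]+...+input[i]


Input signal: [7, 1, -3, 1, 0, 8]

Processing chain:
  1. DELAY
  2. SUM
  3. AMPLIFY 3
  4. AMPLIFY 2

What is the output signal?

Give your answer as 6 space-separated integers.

Input: [7, 1, -3, 1, 0, 8]
Stage 1 (DELAY): [0, 7, 1, -3, 1, 0] = [0, 7, 1, -3, 1, 0] -> [0, 7, 1, -3, 1, 0]
Stage 2 (SUM): sum[0..0]=0, sum[0..1]=7, sum[0..2]=8, sum[0..3]=5, sum[0..4]=6, sum[0..5]=6 -> [0, 7, 8, 5, 6, 6]
Stage 3 (AMPLIFY 3): 0*3=0, 7*3=21, 8*3=24, 5*3=15, 6*3=18, 6*3=18 -> [0, 21, 24, 15, 18, 18]
Stage 4 (AMPLIFY 2): 0*2=0, 21*2=42, 24*2=48, 15*2=30, 18*2=36, 18*2=36 -> [0, 42, 48, 30, 36, 36]

Answer: 0 42 48 30 36 36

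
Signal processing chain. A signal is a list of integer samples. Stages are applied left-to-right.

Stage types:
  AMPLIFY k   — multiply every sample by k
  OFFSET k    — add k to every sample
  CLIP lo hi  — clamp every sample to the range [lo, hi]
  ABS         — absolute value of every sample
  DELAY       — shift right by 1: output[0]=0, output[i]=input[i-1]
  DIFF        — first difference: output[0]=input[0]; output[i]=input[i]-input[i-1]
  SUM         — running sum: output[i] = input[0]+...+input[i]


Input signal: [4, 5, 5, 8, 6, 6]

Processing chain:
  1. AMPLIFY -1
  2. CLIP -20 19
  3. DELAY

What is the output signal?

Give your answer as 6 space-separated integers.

Answer: 0 -4 -5 -5 -8 -6

Derivation:
Input: [4, 5, 5, 8, 6, 6]
Stage 1 (AMPLIFY -1): 4*-1=-4, 5*-1=-5, 5*-1=-5, 8*-1=-8, 6*-1=-6, 6*-1=-6 -> [-4, -5, -5, -8, -6, -6]
Stage 2 (CLIP -20 19): clip(-4,-20,19)=-4, clip(-5,-20,19)=-5, clip(-5,-20,19)=-5, clip(-8,-20,19)=-8, clip(-6,-20,19)=-6, clip(-6,-20,19)=-6 -> [-4, -5, -5, -8, -6, -6]
Stage 3 (DELAY): [0, -4, -5, -5, -8, -6] = [0, -4, -5, -5, -8, -6] -> [0, -4, -5, -5, -8, -6]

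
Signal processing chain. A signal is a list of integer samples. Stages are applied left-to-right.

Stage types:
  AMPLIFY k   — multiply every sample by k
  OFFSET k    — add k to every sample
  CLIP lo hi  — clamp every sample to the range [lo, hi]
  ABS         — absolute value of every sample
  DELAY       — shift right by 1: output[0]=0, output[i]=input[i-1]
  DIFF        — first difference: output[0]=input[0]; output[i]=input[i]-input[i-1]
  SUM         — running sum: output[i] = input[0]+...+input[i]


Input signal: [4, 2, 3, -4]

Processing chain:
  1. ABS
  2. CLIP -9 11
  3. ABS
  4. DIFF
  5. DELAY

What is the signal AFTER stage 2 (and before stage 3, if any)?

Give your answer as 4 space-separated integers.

Answer: 4 2 3 4

Derivation:
Input: [4, 2, 3, -4]
Stage 1 (ABS): |4|=4, |2|=2, |3|=3, |-4|=4 -> [4, 2, 3, 4]
Stage 2 (CLIP -9 11): clip(4,-9,11)=4, clip(2,-9,11)=2, clip(3,-9,11)=3, clip(4,-9,11)=4 -> [4, 2, 3, 4]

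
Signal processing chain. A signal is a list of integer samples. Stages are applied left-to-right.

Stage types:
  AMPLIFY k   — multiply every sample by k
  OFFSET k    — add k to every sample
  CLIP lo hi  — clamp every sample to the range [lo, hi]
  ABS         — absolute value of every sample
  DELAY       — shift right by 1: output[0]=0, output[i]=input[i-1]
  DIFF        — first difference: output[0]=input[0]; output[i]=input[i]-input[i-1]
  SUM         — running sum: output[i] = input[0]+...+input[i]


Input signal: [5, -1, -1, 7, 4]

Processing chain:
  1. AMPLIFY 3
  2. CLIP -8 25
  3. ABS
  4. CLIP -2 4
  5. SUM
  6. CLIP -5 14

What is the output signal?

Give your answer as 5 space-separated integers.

Input: [5, -1, -1, 7, 4]
Stage 1 (AMPLIFY 3): 5*3=15, -1*3=-3, -1*3=-3, 7*3=21, 4*3=12 -> [15, -3, -3, 21, 12]
Stage 2 (CLIP -8 25): clip(15,-8,25)=15, clip(-3,-8,25)=-3, clip(-3,-8,25)=-3, clip(21,-8,25)=21, clip(12,-8,25)=12 -> [15, -3, -3, 21, 12]
Stage 3 (ABS): |15|=15, |-3|=3, |-3|=3, |21|=21, |12|=12 -> [15, 3, 3, 21, 12]
Stage 4 (CLIP -2 4): clip(15,-2,4)=4, clip(3,-2,4)=3, clip(3,-2,4)=3, clip(21,-2,4)=4, clip(12,-2,4)=4 -> [4, 3, 3, 4, 4]
Stage 5 (SUM): sum[0..0]=4, sum[0..1]=7, sum[0..2]=10, sum[0..3]=14, sum[0..4]=18 -> [4, 7, 10, 14, 18]
Stage 6 (CLIP -5 14): clip(4,-5,14)=4, clip(7,-5,14)=7, clip(10,-5,14)=10, clip(14,-5,14)=14, clip(18,-5,14)=14 -> [4, 7, 10, 14, 14]

Answer: 4 7 10 14 14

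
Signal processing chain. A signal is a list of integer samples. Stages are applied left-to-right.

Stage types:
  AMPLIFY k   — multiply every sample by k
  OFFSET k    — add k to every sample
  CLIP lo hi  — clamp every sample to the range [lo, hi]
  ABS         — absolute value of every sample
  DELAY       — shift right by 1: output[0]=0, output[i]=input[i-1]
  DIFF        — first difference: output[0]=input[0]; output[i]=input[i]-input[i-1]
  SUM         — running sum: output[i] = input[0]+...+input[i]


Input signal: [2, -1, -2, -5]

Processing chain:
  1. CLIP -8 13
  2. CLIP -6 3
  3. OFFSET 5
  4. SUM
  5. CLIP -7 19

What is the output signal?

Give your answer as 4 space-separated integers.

Answer: 7 11 14 14

Derivation:
Input: [2, -1, -2, -5]
Stage 1 (CLIP -8 13): clip(2,-8,13)=2, clip(-1,-8,13)=-1, clip(-2,-8,13)=-2, clip(-5,-8,13)=-5 -> [2, -1, -2, -5]
Stage 2 (CLIP -6 3): clip(2,-6,3)=2, clip(-1,-6,3)=-1, clip(-2,-6,3)=-2, clip(-5,-6,3)=-5 -> [2, -1, -2, -5]
Stage 3 (OFFSET 5): 2+5=7, -1+5=4, -2+5=3, -5+5=0 -> [7, 4, 3, 0]
Stage 4 (SUM): sum[0..0]=7, sum[0..1]=11, sum[0..2]=14, sum[0..3]=14 -> [7, 11, 14, 14]
Stage 5 (CLIP -7 19): clip(7,-7,19)=7, clip(11,-7,19)=11, clip(14,-7,19)=14, clip(14,-7,19)=14 -> [7, 11, 14, 14]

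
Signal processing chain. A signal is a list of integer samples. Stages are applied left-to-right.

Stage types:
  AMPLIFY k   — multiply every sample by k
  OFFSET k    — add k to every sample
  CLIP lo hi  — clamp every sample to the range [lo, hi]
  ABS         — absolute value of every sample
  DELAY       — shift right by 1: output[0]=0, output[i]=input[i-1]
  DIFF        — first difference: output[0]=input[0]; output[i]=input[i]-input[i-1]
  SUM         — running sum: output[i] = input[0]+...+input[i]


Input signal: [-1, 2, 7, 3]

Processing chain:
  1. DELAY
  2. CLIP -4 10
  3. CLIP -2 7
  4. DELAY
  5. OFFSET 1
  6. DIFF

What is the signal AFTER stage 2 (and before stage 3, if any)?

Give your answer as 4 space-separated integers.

Answer: 0 -1 2 7

Derivation:
Input: [-1, 2, 7, 3]
Stage 1 (DELAY): [0, -1, 2, 7] = [0, -1, 2, 7] -> [0, -1, 2, 7]
Stage 2 (CLIP -4 10): clip(0,-4,10)=0, clip(-1,-4,10)=-1, clip(2,-4,10)=2, clip(7,-4,10)=7 -> [0, -1, 2, 7]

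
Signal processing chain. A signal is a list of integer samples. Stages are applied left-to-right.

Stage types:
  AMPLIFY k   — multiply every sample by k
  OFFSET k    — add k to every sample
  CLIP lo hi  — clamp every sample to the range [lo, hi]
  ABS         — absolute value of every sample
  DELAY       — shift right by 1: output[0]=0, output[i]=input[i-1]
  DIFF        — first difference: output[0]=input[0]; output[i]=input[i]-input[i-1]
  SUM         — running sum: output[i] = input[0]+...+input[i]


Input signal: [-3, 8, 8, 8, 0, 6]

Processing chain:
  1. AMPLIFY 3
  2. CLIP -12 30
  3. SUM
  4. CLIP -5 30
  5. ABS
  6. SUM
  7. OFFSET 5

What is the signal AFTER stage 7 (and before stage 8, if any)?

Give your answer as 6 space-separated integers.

Input: [-3, 8, 8, 8, 0, 6]
Stage 1 (AMPLIFY 3): -3*3=-9, 8*3=24, 8*3=24, 8*3=24, 0*3=0, 6*3=18 -> [-9, 24, 24, 24, 0, 18]
Stage 2 (CLIP -12 30): clip(-9,-12,30)=-9, clip(24,-12,30)=24, clip(24,-12,30)=24, clip(24,-12,30)=24, clip(0,-12,30)=0, clip(18,-12,30)=18 -> [-9, 24, 24, 24, 0, 18]
Stage 3 (SUM): sum[0..0]=-9, sum[0..1]=15, sum[0..2]=39, sum[0..3]=63, sum[0..4]=63, sum[0..5]=81 -> [-9, 15, 39, 63, 63, 81]
Stage 4 (CLIP -5 30): clip(-9,-5,30)=-5, clip(15,-5,30)=15, clip(39,-5,30)=30, clip(63,-5,30)=30, clip(63,-5,30)=30, clip(81,-5,30)=30 -> [-5, 15, 30, 30, 30, 30]
Stage 5 (ABS): |-5|=5, |15|=15, |30|=30, |30|=30, |30|=30, |30|=30 -> [5, 15, 30, 30, 30, 30]
Stage 6 (SUM): sum[0..0]=5, sum[0..1]=20, sum[0..2]=50, sum[0..3]=80, sum[0..4]=110, sum[0..5]=140 -> [5, 20, 50, 80, 110, 140]
Stage 7 (OFFSET 5): 5+5=10, 20+5=25, 50+5=55, 80+5=85, 110+5=115, 140+5=145 -> [10, 25, 55, 85, 115, 145]

Answer: 10 25 55 85 115 145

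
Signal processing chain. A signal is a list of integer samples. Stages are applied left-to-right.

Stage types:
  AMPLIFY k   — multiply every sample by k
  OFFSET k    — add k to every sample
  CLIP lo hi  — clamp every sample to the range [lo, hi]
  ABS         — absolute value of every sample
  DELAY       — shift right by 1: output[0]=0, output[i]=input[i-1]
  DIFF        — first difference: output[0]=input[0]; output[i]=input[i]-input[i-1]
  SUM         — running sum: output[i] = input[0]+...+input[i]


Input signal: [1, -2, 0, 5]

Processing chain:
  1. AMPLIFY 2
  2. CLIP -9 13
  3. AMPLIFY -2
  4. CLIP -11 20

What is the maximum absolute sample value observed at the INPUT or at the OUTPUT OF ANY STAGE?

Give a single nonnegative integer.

Answer: 20

Derivation:
Input: [1, -2, 0, 5] (max |s|=5)
Stage 1 (AMPLIFY 2): 1*2=2, -2*2=-4, 0*2=0, 5*2=10 -> [2, -4, 0, 10] (max |s|=10)
Stage 2 (CLIP -9 13): clip(2,-9,13)=2, clip(-4,-9,13)=-4, clip(0,-9,13)=0, clip(10,-9,13)=10 -> [2, -4, 0, 10] (max |s|=10)
Stage 3 (AMPLIFY -2): 2*-2=-4, -4*-2=8, 0*-2=0, 10*-2=-20 -> [-4, 8, 0, -20] (max |s|=20)
Stage 4 (CLIP -11 20): clip(-4,-11,20)=-4, clip(8,-11,20)=8, clip(0,-11,20)=0, clip(-20,-11,20)=-11 -> [-4, 8, 0, -11] (max |s|=11)
Overall max amplitude: 20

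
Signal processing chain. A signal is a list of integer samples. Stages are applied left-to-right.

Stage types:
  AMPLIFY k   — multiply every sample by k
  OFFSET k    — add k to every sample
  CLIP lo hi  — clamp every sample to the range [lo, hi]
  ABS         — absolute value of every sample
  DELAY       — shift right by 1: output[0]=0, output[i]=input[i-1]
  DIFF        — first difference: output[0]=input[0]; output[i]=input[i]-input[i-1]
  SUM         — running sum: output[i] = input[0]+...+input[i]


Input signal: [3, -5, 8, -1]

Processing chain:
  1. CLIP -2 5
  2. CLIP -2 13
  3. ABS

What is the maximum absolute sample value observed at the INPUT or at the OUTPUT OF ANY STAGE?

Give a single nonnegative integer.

Answer: 8

Derivation:
Input: [3, -5, 8, -1] (max |s|=8)
Stage 1 (CLIP -2 5): clip(3,-2,5)=3, clip(-5,-2,5)=-2, clip(8,-2,5)=5, clip(-1,-2,5)=-1 -> [3, -2, 5, -1] (max |s|=5)
Stage 2 (CLIP -2 13): clip(3,-2,13)=3, clip(-2,-2,13)=-2, clip(5,-2,13)=5, clip(-1,-2,13)=-1 -> [3, -2, 5, -1] (max |s|=5)
Stage 3 (ABS): |3|=3, |-2|=2, |5|=5, |-1|=1 -> [3, 2, 5, 1] (max |s|=5)
Overall max amplitude: 8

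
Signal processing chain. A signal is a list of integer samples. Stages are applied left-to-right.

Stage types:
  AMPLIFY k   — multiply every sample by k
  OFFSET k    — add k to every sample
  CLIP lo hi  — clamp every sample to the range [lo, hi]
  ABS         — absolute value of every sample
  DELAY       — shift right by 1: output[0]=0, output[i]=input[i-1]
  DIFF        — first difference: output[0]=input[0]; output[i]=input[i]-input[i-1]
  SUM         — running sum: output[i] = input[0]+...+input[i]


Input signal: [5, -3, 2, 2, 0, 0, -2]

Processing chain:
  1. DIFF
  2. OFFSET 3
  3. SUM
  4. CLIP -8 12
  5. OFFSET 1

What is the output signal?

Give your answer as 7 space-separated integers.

Input: [5, -3, 2, 2, 0, 0, -2]
Stage 1 (DIFF): s[0]=5, -3-5=-8, 2--3=5, 2-2=0, 0-2=-2, 0-0=0, -2-0=-2 -> [5, -8, 5, 0, -2, 0, -2]
Stage 2 (OFFSET 3): 5+3=8, -8+3=-5, 5+3=8, 0+3=3, -2+3=1, 0+3=3, -2+3=1 -> [8, -5, 8, 3, 1, 3, 1]
Stage 3 (SUM): sum[0..0]=8, sum[0..1]=3, sum[0..2]=11, sum[0..3]=14, sum[0..4]=15, sum[0..5]=18, sum[0..6]=19 -> [8, 3, 11, 14, 15, 18, 19]
Stage 4 (CLIP -8 12): clip(8,-8,12)=8, clip(3,-8,12)=3, clip(11,-8,12)=11, clip(14,-8,12)=12, clip(15,-8,12)=12, clip(18,-8,12)=12, clip(19,-8,12)=12 -> [8, 3, 11, 12, 12, 12, 12]
Stage 5 (OFFSET 1): 8+1=9, 3+1=4, 11+1=12, 12+1=13, 12+1=13, 12+1=13, 12+1=13 -> [9, 4, 12, 13, 13, 13, 13]

Answer: 9 4 12 13 13 13 13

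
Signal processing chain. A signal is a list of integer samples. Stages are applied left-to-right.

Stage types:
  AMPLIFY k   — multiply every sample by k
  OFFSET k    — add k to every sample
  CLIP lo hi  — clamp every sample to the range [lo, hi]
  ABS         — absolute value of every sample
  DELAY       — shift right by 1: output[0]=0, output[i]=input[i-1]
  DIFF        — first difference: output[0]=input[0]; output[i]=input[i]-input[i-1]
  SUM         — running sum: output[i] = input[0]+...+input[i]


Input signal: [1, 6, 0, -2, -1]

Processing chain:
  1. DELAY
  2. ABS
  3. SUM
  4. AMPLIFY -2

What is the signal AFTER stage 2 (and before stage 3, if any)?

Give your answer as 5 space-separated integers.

Answer: 0 1 6 0 2

Derivation:
Input: [1, 6, 0, -2, -1]
Stage 1 (DELAY): [0, 1, 6, 0, -2] = [0, 1, 6, 0, -2] -> [0, 1, 6, 0, -2]
Stage 2 (ABS): |0|=0, |1|=1, |6|=6, |0|=0, |-2|=2 -> [0, 1, 6, 0, 2]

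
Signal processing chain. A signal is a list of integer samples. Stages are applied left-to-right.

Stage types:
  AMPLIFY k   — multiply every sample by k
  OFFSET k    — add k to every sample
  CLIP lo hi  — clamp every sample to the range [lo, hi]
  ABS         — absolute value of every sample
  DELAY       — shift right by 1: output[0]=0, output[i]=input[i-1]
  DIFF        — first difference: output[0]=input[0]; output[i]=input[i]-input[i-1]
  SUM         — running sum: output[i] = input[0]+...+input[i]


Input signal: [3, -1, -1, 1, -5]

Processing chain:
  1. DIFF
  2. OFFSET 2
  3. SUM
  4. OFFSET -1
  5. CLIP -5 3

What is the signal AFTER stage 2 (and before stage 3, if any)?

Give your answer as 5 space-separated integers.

Answer: 5 -2 2 4 -4

Derivation:
Input: [3, -1, -1, 1, -5]
Stage 1 (DIFF): s[0]=3, -1-3=-4, -1--1=0, 1--1=2, -5-1=-6 -> [3, -4, 0, 2, -6]
Stage 2 (OFFSET 2): 3+2=5, -4+2=-2, 0+2=2, 2+2=4, -6+2=-4 -> [5, -2, 2, 4, -4]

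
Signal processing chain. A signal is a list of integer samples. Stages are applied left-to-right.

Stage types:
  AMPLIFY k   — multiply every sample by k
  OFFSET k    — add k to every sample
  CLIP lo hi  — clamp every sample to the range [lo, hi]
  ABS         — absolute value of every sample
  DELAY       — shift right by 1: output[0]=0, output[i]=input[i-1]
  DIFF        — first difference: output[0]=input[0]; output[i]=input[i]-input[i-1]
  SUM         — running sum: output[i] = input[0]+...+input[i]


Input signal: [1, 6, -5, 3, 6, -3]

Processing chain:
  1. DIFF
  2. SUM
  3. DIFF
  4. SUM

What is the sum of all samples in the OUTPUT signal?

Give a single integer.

Answer: 8

Derivation:
Input: [1, 6, -5, 3, 6, -3]
Stage 1 (DIFF): s[0]=1, 6-1=5, -5-6=-11, 3--5=8, 6-3=3, -3-6=-9 -> [1, 5, -11, 8, 3, -9]
Stage 2 (SUM): sum[0..0]=1, sum[0..1]=6, sum[0..2]=-5, sum[0..3]=3, sum[0..4]=6, sum[0..5]=-3 -> [1, 6, -5, 3, 6, -3]
Stage 3 (DIFF): s[0]=1, 6-1=5, -5-6=-11, 3--5=8, 6-3=3, -3-6=-9 -> [1, 5, -11, 8, 3, -9]
Stage 4 (SUM): sum[0..0]=1, sum[0..1]=6, sum[0..2]=-5, sum[0..3]=3, sum[0..4]=6, sum[0..5]=-3 -> [1, 6, -5, 3, 6, -3]
Output sum: 8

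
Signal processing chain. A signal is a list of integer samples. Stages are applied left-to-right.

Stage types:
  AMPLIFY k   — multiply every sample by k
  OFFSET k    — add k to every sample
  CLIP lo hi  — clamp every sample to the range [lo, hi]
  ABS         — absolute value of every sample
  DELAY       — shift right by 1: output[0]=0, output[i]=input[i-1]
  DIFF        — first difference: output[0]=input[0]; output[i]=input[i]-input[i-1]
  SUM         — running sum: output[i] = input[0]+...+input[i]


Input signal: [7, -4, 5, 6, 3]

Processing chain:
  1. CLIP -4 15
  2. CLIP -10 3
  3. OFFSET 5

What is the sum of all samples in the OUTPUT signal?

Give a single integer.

Answer: 33

Derivation:
Input: [7, -4, 5, 6, 3]
Stage 1 (CLIP -4 15): clip(7,-4,15)=7, clip(-4,-4,15)=-4, clip(5,-4,15)=5, clip(6,-4,15)=6, clip(3,-4,15)=3 -> [7, -4, 5, 6, 3]
Stage 2 (CLIP -10 3): clip(7,-10,3)=3, clip(-4,-10,3)=-4, clip(5,-10,3)=3, clip(6,-10,3)=3, clip(3,-10,3)=3 -> [3, -4, 3, 3, 3]
Stage 3 (OFFSET 5): 3+5=8, -4+5=1, 3+5=8, 3+5=8, 3+5=8 -> [8, 1, 8, 8, 8]
Output sum: 33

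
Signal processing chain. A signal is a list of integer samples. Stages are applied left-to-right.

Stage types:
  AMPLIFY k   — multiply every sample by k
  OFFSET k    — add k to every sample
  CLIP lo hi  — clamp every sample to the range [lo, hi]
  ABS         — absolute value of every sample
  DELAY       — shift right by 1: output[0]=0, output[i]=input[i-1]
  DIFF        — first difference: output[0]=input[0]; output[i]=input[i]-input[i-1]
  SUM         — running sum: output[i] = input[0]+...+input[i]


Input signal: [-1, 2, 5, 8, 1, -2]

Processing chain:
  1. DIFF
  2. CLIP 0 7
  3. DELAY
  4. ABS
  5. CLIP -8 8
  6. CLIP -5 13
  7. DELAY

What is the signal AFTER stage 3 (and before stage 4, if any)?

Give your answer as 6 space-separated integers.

Input: [-1, 2, 5, 8, 1, -2]
Stage 1 (DIFF): s[0]=-1, 2--1=3, 5-2=3, 8-5=3, 1-8=-7, -2-1=-3 -> [-1, 3, 3, 3, -7, -3]
Stage 2 (CLIP 0 7): clip(-1,0,7)=0, clip(3,0,7)=3, clip(3,0,7)=3, clip(3,0,7)=3, clip(-7,0,7)=0, clip(-3,0,7)=0 -> [0, 3, 3, 3, 0, 0]
Stage 3 (DELAY): [0, 0, 3, 3, 3, 0] = [0, 0, 3, 3, 3, 0] -> [0, 0, 3, 3, 3, 0]

Answer: 0 0 3 3 3 0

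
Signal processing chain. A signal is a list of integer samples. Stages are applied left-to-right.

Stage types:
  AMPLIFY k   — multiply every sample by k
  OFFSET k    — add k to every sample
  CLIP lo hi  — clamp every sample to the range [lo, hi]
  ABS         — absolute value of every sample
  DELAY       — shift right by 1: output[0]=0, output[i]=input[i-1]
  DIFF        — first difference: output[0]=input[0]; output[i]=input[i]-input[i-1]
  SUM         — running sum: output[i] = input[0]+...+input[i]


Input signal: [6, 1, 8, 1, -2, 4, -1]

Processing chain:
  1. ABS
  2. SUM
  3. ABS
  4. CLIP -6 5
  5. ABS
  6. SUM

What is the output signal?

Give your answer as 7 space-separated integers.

Answer: 5 10 15 20 25 30 35

Derivation:
Input: [6, 1, 8, 1, -2, 4, -1]
Stage 1 (ABS): |6|=6, |1|=1, |8|=8, |1|=1, |-2|=2, |4|=4, |-1|=1 -> [6, 1, 8, 1, 2, 4, 1]
Stage 2 (SUM): sum[0..0]=6, sum[0..1]=7, sum[0..2]=15, sum[0..3]=16, sum[0..4]=18, sum[0..5]=22, sum[0..6]=23 -> [6, 7, 15, 16, 18, 22, 23]
Stage 3 (ABS): |6|=6, |7|=7, |15|=15, |16|=16, |18|=18, |22|=22, |23|=23 -> [6, 7, 15, 16, 18, 22, 23]
Stage 4 (CLIP -6 5): clip(6,-6,5)=5, clip(7,-6,5)=5, clip(15,-6,5)=5, clip(16,-6,5)=5, clip(18,-6,5)=5, clip(22,-6,5)=5, clip(23,-6,5)=5 -> [5, 5, 5, 5, 5, 5, 5]
Stage 5 (ABS): |5|=5, |5|=5, |5|=5, |5|=5, |5|=5, |5|=5, |5|=5 -> [5, 5, 5, 5, 5, 5, 5]
Stage 6 (SUM): sum[0..0]=5, sum[0..1]=10, sum[0..2]=15, sum[0..3]=20, sum[0..4]=25, sum[0..5]=30, sum[0..6]=35 -> [5, 10, 15, 20, 25, 30, 35]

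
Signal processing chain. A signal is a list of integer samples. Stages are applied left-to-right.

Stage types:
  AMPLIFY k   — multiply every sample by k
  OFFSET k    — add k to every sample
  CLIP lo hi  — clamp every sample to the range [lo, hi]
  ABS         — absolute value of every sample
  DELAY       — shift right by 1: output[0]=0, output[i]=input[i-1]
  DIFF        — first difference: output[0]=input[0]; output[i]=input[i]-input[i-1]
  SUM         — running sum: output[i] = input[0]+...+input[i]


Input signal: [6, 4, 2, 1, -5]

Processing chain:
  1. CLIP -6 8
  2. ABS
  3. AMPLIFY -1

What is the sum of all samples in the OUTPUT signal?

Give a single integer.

Input: [6, 4, 2, 1, -5]
Stage 1 (CLIP -6 8): clip(6,-6,8)=6, clip(4,-6,8)=4, clip(2,-6,8)=2, clip(1,-6,8)=1, clip(-5,-6,8)=-5 -> [6, 4, 2, 1, -5]
Stage 2 (ABS): |6|=6, |4|=4, |2|=2, |1|=1, |-5|=5 -> [6, 4, 2, 1, 5]
Stage 3 (AMPLIFY -1): 6*-1=-6, 4*-1=-4, 2*-1=-2, 1*-1=-1, 5*-1=-5 -> [-6, -4, -2, -1, -5]
Output sum: -18

Answer: -18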